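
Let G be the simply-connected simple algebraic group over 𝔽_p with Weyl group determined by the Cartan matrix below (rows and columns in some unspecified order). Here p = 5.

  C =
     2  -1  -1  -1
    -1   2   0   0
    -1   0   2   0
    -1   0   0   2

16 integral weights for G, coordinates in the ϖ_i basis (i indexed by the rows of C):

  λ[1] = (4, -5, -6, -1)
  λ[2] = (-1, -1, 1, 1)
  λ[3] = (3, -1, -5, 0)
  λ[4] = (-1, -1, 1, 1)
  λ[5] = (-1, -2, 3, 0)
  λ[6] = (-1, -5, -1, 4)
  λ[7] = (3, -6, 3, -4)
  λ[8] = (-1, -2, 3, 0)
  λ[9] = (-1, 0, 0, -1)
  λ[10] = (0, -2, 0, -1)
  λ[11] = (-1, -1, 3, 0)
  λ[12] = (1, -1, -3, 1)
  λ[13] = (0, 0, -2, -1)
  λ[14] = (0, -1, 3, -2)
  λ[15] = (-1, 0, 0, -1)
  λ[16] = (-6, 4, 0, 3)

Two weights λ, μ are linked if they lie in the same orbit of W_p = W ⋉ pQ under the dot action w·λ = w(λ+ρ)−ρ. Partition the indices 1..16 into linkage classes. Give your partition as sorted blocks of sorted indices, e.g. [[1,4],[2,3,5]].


Root system D_4: the 4×4 matrix C matches after relabeling.

W_5-reps of the 16 weights in Ā_5 (same 4-coord order as C):

  λ_1+ρ ↦ (0, 0, 1, 4) · λ_2+ρ ↦ (0, 0, 2, 2) · λ_3+ρ ↦ (0, 0, 4, 1) · λ_4+ρ ↦ (0, 0, 2, 2) · λ_5+ρ ↦ (1, 0, 3, 0) · λ_6+ρ ↦ (0, 0, 4, 1) · λ_7+ρ ↦ (0, 1, 0, 1) · λ_8+ρ ↦ (1, 0, 3, 0) · λ_9+ρ ↦ (0, 1, 1, 0) · λ_10+ρ ↦ (0, 1, 1, 0) · λ_11+ρ ↦ (0, 0, 4, 1) · λ_12+ρ ↦ (0, 0, 2, 2) · λ_13+ρ ↦ (0, 1, 1, 0) · λ_14+ρ ↦ (0, 0, 4, 1) · λ_15+ρ ↦ (0, 1, 1, 0) · λ_16+ρ ↦ (0, 0, 4, 1)

Linkage partition of the 16 weights (6 classes, p=5):

[[1], [2, 4, 12], [3, 6, 11, 14, 16], [5, 8], [7], [9, 10, 13, 15]]


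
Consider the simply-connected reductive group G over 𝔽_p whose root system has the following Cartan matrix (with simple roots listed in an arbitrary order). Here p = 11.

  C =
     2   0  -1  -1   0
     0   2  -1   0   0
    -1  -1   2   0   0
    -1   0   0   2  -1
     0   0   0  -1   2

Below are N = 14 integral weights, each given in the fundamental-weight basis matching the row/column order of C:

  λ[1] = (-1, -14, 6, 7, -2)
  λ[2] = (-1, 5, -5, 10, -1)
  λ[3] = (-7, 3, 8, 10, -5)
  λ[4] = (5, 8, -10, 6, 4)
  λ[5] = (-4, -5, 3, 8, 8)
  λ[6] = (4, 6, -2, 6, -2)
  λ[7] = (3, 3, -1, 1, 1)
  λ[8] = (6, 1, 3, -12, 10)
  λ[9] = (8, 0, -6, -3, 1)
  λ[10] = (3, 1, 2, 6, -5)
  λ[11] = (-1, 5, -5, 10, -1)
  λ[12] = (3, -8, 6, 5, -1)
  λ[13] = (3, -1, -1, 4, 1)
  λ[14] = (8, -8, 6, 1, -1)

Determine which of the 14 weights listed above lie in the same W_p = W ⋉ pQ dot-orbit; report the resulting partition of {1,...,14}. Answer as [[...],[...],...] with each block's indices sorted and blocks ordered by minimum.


Dynkin diagram of C (from the 8 off-diagonal −1 entries): A_5.

Alcove-folded reps (p=11, 14 weights, presented ϖ-order):

  [1] (4, 3, 0, 2, 1) · [2] (4, 0, 0, 5, 2) · [3] (4, 3, 0, 2, 1) · [4] (2, 4, 1, 2, 0) · [5] (4, 3, 0, 2, 1) · [6] (4, 1, 0, 0, 6) · [7] (4, 3, 0, 2, 1) · [8] (4, 0, 0, 5, 2) · [9] (2, 4, 1, 2, 0) · [10] (4, 3, 0, 2, 1) · [11] (4, 0, 0, 5, 2) · [12] (4, 1, 0, 0, 6) · [13] (4, 0, 0, 5, 2) · [14] (4, 0, 0, 5, 2)

Linkage partition of the 14 weights (4 classes, p=11):

[[1, 3, 5, 7, 10], [2, 8, 11, 13, 14], [4, 9], [6, 12]]


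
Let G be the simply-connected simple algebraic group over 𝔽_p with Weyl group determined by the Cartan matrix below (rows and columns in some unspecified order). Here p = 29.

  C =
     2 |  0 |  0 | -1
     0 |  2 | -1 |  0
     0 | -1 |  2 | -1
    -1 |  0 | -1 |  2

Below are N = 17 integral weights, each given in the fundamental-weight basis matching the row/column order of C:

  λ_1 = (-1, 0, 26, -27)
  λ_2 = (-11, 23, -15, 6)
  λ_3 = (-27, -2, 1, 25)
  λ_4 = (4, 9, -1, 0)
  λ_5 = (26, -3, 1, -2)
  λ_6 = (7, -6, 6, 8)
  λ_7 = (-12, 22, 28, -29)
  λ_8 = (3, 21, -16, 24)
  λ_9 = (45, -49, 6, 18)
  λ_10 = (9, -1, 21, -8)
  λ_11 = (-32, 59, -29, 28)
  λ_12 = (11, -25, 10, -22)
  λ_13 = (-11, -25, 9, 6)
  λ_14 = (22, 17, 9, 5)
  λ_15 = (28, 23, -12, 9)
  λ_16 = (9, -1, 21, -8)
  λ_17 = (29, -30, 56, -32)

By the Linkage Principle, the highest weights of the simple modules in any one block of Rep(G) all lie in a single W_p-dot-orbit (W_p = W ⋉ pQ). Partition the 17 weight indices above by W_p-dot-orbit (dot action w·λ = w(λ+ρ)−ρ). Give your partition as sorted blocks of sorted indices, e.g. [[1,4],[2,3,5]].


Root system A_4: the 4×4 matrix C matches after relabeling.

W_29-reps of the 17 weights in Ā_29 (same 4-coord order as C):

  [1] (26, 1, 1, 0);  [2] (7, 7, 3, 7);  [3] (26, 1, 1, 0);  [4] (5, 10, 0, 1);  [5] (26, 1, 1, 0);  [6] (8, 5, 2, 9);  [7] (5, 10, 0, 1);  [8] (3, 0, 15, 7);  [9] (7, 7, 3, 7);  [10] (3, 0, 15, 7);  [11] (26, 1, 1, 0);  [12] (8, 5, 2, 9);  [13] (7, 7, 3, 7);  [14] (5, 10, 0, 1);  [15] (5, 10, 0, 1);  [16] (3, 0, 15, 7);  [17] (26, 1, 1, 0)

5 distinct reps among the 17 weights ⇒ 5 W_29-linkage classes:

[[1, 3, 5, 11, 17], [2, 9, 13], [4, 7, 14, 15], [6, 12], [8, 10, 16]]


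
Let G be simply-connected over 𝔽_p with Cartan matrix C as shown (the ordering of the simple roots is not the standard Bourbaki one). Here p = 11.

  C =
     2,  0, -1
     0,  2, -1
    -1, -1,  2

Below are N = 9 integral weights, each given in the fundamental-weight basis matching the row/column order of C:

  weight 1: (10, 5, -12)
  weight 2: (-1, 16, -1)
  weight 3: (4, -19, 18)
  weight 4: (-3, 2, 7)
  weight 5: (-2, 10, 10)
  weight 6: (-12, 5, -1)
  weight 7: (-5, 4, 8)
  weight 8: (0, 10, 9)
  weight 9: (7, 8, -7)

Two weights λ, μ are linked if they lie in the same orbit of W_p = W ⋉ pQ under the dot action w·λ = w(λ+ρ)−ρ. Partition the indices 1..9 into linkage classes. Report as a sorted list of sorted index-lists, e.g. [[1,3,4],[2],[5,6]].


Cartan matrix: type A_3 (|W|=24); un-permuting the 3 rows.

Folding the 9 weights λ_j+ρ into Ā_11 (reps in the given 3-coord order):

  [1] (0, 5, 6);  [2] (0, 5, 6);  [3] (1, 2, 5);  [4] (2, 3, 6);  [5] (10, 0, 0);  [6] (0, 5, 6);  [7] (1, 2, 5);  [8] (10, 0, 0);  [9] (2, 3, 6)

These 9 weights hit 4 W_11-dot-orbits; sizes (3, 2, 2, 2):

[[1, 2, 6], [3, 7], [4, 9], [5, 8]]


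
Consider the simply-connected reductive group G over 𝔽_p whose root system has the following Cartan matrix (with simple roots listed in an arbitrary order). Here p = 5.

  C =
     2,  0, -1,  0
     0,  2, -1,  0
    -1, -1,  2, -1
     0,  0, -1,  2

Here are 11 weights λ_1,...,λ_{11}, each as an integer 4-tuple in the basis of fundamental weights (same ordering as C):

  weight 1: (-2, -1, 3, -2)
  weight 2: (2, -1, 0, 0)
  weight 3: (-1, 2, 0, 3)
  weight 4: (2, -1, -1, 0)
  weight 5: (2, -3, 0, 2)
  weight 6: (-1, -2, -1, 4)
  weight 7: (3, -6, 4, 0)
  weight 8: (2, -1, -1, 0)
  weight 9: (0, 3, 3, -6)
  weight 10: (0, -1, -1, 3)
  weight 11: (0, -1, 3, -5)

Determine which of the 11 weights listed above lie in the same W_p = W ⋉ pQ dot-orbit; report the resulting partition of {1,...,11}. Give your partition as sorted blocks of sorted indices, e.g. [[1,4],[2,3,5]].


Type D_4, rank 4, |W|=192; reorder rows/cols to standard.

λ_j+ρ reflected into Ā_5 (⟨·,θ^∨⟩≤5); 4-tuples as given:

    [1] (1, 0, 1, 1)
    [2] (3, 0, 0, 1)
    [3] (3, 0, 0, 1)
    [4] (3, 0, 0, 1)
    [5] (1, 0, 1, 1)
    [6] (1, 0, 0, 4)
    [7] (1, 0, 0, 4)
    [8] (3, 0, 0, 1)
    [9] (3, 0, 0, 1)
    [10] (1, 0, 0, 4)
    [11] (1, 0, 0, 4)

Partition of {1..11} into 3 W_5-dot-orbits:

[[1, 5], [2, 3, 4, 8, 9], [6, 7, 10, 11]]


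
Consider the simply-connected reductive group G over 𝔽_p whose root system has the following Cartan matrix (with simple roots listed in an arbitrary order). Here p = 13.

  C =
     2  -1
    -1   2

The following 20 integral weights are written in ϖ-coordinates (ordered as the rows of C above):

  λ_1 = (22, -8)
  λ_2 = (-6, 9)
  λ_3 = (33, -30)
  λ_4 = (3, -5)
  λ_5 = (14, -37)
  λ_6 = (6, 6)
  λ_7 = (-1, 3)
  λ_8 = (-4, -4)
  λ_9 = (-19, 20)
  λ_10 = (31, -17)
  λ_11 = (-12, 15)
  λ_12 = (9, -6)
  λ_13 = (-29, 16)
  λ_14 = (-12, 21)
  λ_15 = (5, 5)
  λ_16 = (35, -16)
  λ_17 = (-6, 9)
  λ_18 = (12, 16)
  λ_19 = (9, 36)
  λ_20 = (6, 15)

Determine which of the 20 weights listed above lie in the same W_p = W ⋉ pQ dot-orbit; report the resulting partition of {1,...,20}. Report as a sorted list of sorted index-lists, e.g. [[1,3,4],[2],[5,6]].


Cartan matrix: type A_2 (|W|=6); un-permuting the 2 rows.

W_13-reps of the 20 weights in Ā_13 (same 2-coord order as C):

  λ_1 → (3, 3);  λ_2 → (5, 5);  λ_3 → (5, 5);  λ_4 → (0, 4);  λ_5 → (8, 2);  λ_6 → (6, 6);  λ_7 → (0, 4);  λ_8 → (3, 3);  λ_9 → (5, 5);  λ_10 → (3, 3);  λ_11 → (8, 2);  λ_12 → (5, 5);  λ_13 → (2, 2);  λ_14 → (2, 2);  λ_15 → (6, 6);  λ_16 → (8, 2);  λ_17 → (5, 5);  λ_18 → (0, 4);  λ_19 → (8, 2);  λ_20 → (3, 3)

Partition of {1..20} into 6 W_13-dot-orbits:

[[1, 8, 10, 20], [2, 3, 9, 12, 17], [4, 7, 18], [5, 11, 16, 19], [6, 15], [13, 14]]


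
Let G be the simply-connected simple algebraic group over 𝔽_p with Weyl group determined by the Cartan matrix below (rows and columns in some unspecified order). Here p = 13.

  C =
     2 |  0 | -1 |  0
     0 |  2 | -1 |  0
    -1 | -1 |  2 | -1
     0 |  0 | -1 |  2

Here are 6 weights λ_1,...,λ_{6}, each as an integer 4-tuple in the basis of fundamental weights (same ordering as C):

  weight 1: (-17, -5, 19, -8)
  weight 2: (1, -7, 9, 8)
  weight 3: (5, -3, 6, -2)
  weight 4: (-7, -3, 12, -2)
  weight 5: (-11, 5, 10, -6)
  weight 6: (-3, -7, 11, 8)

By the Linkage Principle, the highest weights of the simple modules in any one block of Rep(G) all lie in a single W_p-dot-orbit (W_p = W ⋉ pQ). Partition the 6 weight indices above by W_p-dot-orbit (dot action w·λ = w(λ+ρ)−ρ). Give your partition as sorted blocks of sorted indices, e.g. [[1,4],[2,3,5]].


Root system D_4: the 4×4 matrix C matches after relabeling.

Each λ_j+ρ reduced to Ā_13; 4-tuples below use C's row order:

  1: (6, 0, 0, 3)
  2: (6, 2, 0, 1)
  3: (6, 2, 0, 1)
  4: (6, 2, 0, 1)
  5: (6, 2, 0, 1)
  6: (6, 2, 0, 1)

2 distinct reps among the 6 weights ⇒ 2 W_13-linkage classes:

[[1], [2, 3, 4, 5, 6]]


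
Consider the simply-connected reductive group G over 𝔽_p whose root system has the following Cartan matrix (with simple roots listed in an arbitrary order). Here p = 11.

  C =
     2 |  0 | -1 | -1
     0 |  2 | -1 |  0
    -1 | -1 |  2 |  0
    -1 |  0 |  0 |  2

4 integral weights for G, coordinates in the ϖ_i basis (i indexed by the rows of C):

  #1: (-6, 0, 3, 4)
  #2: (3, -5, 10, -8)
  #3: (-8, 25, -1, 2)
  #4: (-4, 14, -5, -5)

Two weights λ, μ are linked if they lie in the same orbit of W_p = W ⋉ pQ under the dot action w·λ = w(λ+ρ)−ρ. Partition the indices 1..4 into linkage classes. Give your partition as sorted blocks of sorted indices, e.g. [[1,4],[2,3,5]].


Cartan matrix: type A_4 (|W|=120); un-permuting the 4 rows.

Alcove-folded reps (p=11, 4 weights, presented ϖ-order):

  λ_1 → (4, 0, 1, 0) · λ_2 → (3, 0, 4, 0) · λ_3 → (3, 0, 4, 0) · λ_4 → (3, 0, 4, 0)

These 4 weights hit 2 W_11-dot-orbits; sizes (1, 3):

[[1], [2, 3, 4]]


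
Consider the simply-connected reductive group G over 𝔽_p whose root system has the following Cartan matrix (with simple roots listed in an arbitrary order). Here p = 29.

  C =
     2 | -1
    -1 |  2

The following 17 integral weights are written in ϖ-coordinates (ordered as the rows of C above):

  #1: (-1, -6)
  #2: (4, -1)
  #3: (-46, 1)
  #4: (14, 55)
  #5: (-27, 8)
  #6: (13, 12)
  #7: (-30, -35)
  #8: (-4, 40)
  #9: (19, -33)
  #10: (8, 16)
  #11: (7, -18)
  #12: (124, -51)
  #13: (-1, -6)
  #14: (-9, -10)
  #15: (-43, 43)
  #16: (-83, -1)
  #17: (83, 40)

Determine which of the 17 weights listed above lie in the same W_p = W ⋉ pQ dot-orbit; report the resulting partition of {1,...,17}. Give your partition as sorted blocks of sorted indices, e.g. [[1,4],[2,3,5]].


A_2 Cartan matrix, 2 simple roots permuted; ρ=(1,1).

Alcove-folded reps (p=29, 17 weights, presented ϖ-order):

  1: (5, 0);  2: (5, 0);  3: (14, 13);  4: (14, 13);  5: (9, 17);  6: (14, 13);  7: (5, 0);  8: (9, 17);  9: (9, 17);  10: (9, 17);  11: (9, 8);  12: (9, 8);  13: (5, 0);  14: (9, 8);  15: (14, 13);  16: (5, 0);  17: (9, 17)

The 17 indices split into 4 linkage classes (same alcove rep ⇔ same W_29-dot-orbit):

[[1, 2, 7, 13, 16], [3, 4, 6, 15], [5, 8, 9, 10, 17], [11, 12, 14]]


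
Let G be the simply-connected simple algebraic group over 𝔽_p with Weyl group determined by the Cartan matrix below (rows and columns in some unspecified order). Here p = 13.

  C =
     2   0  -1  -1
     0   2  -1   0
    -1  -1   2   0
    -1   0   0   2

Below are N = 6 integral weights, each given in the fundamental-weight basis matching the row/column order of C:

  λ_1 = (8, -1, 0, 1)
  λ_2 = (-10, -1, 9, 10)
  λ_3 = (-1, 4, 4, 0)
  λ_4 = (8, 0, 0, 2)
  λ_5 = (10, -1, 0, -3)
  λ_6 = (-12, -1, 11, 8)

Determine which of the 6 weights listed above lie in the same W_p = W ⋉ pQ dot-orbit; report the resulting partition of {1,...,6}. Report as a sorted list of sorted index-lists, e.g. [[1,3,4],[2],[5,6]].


Root system A_4: the 4×4 matrix C matches after relabeling.

Ā_13 reps of the 6 weights (A_4, coords as presented):

  λ_1+ρ ↦ (9, 0, 1, 2);  λ_2+ρ ↦ (9, 0, 1, 2);  λ_3+ρ ↦ (0, 5, 5, 1);  λ_4+ρ ↦ (9, 0, 1, 2);  λ_5+ρ ↦ (9, 0, 1, 2);  λ_6+ρ ↦ (9, 0, 1, 2)

Linkage partition of the 6 weights (2 classes, p=13):

[[1, 2, 4, 5, 6], [3]]


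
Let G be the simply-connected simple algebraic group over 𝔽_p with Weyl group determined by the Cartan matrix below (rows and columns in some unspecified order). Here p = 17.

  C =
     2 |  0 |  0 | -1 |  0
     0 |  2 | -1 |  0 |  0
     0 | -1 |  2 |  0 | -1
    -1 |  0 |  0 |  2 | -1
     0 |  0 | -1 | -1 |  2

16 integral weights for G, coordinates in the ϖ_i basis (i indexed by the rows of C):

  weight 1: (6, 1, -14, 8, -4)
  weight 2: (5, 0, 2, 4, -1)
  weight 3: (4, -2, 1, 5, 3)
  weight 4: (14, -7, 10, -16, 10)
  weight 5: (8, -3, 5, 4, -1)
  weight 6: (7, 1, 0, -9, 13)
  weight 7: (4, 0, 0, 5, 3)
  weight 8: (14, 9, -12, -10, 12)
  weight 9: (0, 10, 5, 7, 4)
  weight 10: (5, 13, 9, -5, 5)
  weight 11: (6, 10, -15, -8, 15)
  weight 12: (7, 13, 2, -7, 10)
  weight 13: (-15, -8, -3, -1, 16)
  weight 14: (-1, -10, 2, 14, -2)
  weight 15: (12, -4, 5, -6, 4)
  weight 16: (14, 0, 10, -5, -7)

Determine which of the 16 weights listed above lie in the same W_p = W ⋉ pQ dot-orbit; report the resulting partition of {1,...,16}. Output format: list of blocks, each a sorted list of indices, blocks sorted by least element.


Type A_5, rank 5, |W|=720; reorder rows/cols to standard.

W_17-reps of the 16 weights in Ā_17 (same 5-coord order as C):

  λ_1+ρ ↦ (0, 3, 6, 2, 5)
  λ_2+ρ ↦ (6, 1, 3, 5, 0)
  λ_3+ρ ↦ (5, 1, 1, 6, 4)
  λ_4+ρ ↦ (5, 1, 1, 6, 4)
  λ_5+ρ ↦ (6, 1, 3, 5, 0)
  λ_6+ρ ↦ (0, 2, 1, 8, 6)
  λ_7+ρ ↦ (5, 1, 1, 6, 4)
  λ_8+ρ ↦ (4, 1, 2, 2, 7)
  λ_9+ρ ↦ (6, 1, 3, 5, 0)
  λ_10+ρ ↦ (4, 1, 2, 2, 7)
  λ_11+ρ ↦ (0, 3, 6, 2, 5)
  λ_12+ρ ↦ (6, 1, 3, 5, 0)
  λ_13+ρ ↦ (0, 2, 1, 8, 6)
  λ_14+ρ ↦ (0, 2, 1, 8, 6)
  λ_15+ρ ↦ (6, 1, 3, 5, 0)
  λ_16+ρ ↦ (5, 1, 1, 6, 4)

Linkage partition of the 16 weights (5 classes, p=17):

[[1, 11], [2, 5, 9, 12, 15], [3, 4, 7, 16], [6, 13, 14], [8, 10]]


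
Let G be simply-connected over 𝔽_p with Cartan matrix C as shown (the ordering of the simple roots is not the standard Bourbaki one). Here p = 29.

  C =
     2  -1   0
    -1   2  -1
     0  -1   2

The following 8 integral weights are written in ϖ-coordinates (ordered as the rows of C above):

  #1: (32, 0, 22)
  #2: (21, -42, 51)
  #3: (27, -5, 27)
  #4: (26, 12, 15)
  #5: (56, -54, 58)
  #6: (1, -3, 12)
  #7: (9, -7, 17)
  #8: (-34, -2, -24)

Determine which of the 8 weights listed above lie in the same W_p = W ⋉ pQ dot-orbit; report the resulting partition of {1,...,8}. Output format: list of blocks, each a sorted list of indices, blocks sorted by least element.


Type A_3, rank 3, |W|=24; reorder rows/cols to standard.

λ_j+ρ reflected into Ā_29 (⟨·,θ^∨⟩≤29); 3-tuples as given:

  λ_1 → (1, 4, 1)
  λ_2 → (4, 6, 12)
  λ_3 → (1, 4, 1)
  λ_4 → (0, 2, 11)
  λ_5 → (1, 4, 1)
  λ_6 → (0, 2, 11)
  λ_7 → (4, 6, 12)
  λ_8 → (1, 4, 1)

The 8 indices split into 3 linkage classes (same alcove rep ⇔ same W_29-dot-orbit):

[[1, 3, 5, 8], [2, 7], [4, 6]]


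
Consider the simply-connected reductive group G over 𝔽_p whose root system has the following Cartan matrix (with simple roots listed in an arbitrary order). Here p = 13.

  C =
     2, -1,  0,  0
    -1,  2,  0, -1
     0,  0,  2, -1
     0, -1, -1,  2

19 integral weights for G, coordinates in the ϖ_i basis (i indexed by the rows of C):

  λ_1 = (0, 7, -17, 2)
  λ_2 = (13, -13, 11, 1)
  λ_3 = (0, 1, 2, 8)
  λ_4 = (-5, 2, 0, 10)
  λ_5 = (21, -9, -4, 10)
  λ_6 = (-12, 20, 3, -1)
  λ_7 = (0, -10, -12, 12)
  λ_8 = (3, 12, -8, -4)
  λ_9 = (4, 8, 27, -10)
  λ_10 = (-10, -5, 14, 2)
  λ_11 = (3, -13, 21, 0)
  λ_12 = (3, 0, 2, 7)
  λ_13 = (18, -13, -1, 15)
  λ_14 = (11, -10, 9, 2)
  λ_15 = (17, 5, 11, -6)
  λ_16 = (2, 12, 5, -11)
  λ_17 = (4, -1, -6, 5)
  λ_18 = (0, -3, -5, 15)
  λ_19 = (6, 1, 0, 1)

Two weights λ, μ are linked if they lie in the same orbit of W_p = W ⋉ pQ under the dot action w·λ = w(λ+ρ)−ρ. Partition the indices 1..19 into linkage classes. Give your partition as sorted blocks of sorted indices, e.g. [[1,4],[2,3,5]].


A_4 Cartan matrix, 4 simple roots permuted; ρ=(1,1,1,1).

Alcove-folded reps (p=13, 19 weights, presented ϖ-order):

  1: (1, 1, 0, 8) · 2: (1, 1, 1, 9) · 3: (1, 1, 1, 9) · 4: (1, 1, 1, 9) · 5: (1, 1, 0, 8) · 6: (1, 1, 0, 8) · 7: (2, 6, 4, 1) · 8: (0, 3, 1, 6) · 9: (2, 6, 4, 1) · 10: (1, 1, 0, 8) · 11: (7, 2, 1, 2) · 12: (1, 1, 0, 8) · 13: (0, 3, 1, 6) · 14: (0, 3, 1, 6) · 15: (5, 0, 5, 1) · 16: (0, 3, 1, 6) · 17: (5, 0, 5, 1) · 18: (1, 1, 1, 9) · 19: (7, 2, 1, 2)

Linkage partition of the 19 weights (6 classes, p=13):

[[1, 5, 6, 10, 12], [2, 3, 4, 18], [7, 9], [8, 13, 14, 16], [11, 19], [15, 17]]


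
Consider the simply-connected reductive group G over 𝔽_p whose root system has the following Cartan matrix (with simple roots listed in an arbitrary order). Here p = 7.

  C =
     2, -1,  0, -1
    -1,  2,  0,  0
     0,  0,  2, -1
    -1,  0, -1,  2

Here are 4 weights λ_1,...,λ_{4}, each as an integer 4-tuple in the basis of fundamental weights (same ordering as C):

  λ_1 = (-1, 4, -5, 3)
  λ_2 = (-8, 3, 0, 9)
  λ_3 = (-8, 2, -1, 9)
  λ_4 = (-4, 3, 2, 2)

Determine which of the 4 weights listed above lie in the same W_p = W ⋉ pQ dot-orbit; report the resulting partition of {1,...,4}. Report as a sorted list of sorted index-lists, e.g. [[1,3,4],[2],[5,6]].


Type A_4, rank 4, |W|=120; reorder rows/cols to standard.

Alcove-folded reps (p=7, 4 weights, presented ϖ-order):

  [1] (0, 3, 2, 0)
  [2] (3, 1, 3, 0)
  [3] (3, 1, 3, 0)
  [4] (3, 1, 3, 0)

The 4 indices split into 2 linkage classes (same alcove rep ⇔ same W_7-dot-orbit):

[[1], [2, 3, 4]]


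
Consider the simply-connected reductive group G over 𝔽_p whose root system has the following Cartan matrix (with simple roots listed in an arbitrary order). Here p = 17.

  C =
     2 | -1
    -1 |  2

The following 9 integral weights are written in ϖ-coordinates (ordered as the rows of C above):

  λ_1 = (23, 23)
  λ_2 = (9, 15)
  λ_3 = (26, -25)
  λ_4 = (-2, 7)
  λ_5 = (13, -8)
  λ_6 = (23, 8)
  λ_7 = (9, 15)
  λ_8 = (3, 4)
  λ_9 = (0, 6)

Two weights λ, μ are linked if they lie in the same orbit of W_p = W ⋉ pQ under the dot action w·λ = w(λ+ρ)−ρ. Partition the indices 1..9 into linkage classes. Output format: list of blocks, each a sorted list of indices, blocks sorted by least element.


Type A_2, rank 2, |W|=6; reorder rows/cols to standard.

λ_j+ρ reflected into Ā_17 (⟨·,θ^∨⟩≤17); 2-tuples as given:

  [1] (7, 7);  [2] (1, 7);  [3] (7, 7);  [4] (1, 7);  [5] (7, 7);  [6] (1, 7);  [7] (1, 7);  [8] (4, 5);  [9] (1, 7)

3 distinct reps among the 9 weights ⇒ 3 W_17-linkage classes:

[[1, 3, 5], [2, 4, 6, 7, 9], [8]]


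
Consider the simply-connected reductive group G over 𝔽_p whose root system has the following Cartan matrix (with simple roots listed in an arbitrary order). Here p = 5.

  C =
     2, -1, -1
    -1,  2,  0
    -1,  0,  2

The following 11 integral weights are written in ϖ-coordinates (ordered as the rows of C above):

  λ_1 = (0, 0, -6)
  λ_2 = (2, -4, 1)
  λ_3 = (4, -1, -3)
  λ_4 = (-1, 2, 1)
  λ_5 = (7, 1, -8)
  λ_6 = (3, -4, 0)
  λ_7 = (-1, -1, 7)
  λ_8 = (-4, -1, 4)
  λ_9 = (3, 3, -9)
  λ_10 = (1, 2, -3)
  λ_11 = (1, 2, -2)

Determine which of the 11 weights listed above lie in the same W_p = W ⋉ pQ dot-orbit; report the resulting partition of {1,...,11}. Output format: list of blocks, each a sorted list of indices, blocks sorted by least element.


Root system A_3: the 3×3 matrix C matches after relabeling.

λ_j+ρ reflected into Ā_5 (⟨·,θ^∨⟩≤5); 3-tuples as given:

  λ_1 → (1, 3, 1);  λ_2 → (0, 3, 2);  λ_3 → (3, 0, 2);  λ_4 → (0, 3, 2);  λ_5 → (2, 1, 0);  λ_6 → (1, 3, 1);  λ_7 → (3, 0, 2);  λ_8 → (0, 3, 2);  λ_9 → (1, 3, 1);  λ_10 → (0, 3, 2);  λ_11 → (1, 3, 1)

Partition of {1..11} into 4 W_5-dot-orbits:

[[1, 6, 9, 11], [2, 4, 8, 10], [3, 7], [5]]


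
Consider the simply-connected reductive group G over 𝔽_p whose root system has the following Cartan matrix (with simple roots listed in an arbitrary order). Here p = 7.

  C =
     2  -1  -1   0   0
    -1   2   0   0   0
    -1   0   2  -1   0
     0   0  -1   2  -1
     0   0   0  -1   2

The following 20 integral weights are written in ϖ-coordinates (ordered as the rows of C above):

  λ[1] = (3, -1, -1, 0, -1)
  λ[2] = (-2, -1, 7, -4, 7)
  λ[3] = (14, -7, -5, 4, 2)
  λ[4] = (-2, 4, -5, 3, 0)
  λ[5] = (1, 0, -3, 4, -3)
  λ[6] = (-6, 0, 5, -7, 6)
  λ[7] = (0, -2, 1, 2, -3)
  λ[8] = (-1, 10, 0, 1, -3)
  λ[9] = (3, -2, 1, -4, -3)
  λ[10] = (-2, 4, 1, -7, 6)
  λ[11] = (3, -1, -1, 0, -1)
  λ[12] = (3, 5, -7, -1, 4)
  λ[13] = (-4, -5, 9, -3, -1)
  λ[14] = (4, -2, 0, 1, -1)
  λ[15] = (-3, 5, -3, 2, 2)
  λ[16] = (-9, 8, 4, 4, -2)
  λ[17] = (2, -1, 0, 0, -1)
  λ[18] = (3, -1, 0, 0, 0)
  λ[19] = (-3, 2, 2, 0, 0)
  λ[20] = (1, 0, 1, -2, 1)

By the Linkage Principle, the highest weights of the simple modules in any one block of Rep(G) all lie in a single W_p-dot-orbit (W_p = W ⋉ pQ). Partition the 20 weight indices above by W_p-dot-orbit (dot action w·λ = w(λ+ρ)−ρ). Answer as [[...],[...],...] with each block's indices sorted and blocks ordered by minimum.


Cartan matrix: type A_5 (|W|=720); un-permuting the 5 rows.

Alcove-folded reps (p=7, 20 weights, presented ϖ-order):

  λ_1+ρ ↦ (4, 0, 0, 1, 0)
  λ_2+ρ ↦ (4, 0, 1, 1, 1)
  λ_3+ρ ↦ (2, 1, 1, 1, 1)
  λ_4+ρ ↦ (4, 0, 0, 1, 0)
  λ_5+ρ ↦ (0, 1, 2, 1, 2)
  λ_6+ρ ↦ (4, 0, 1, 1, 1)
  λ_7+ρ ↦ (0, 1, 2, 1, 2)
  λ_8+ρ ↦ (4, 0, 0, 1, 0)
  λ_9+ρ ↦ (0, 1, 2, 1, 2)
  λ_10+ρ ↦ (4, 0, 1, 1, 1)
  λ_11+ρ ↦ (4, 0, 0, 1, 0)
  λ_12+ρ ↦ (0, 1, 2, 1, 2)
  λ_13+ρ ↦ (4, 0, 0, 1, 0)
  λ_14+ρ ↦ (4, 0, 1, 1, 1)
  λ_15+ρ ↦ (2, 1, 1, 1, 1)
  λ_16+ρ ↦ (2, 1, 1, 1, 1)
  λ_17+ρ ↦ (3, 0, 1, 1, 0)
  λ_18+ρ ↦ (4, 0, 1, 1, 1)
  λ_19+ρ ↦ (2, 1, 1, 1, 1)
  λ_20+ρ ↦ (2, 1, 1, 1, 1)

5 distinct reps among the 20 weights ⇒ 5 W_7-linkage classes:

[[1, 4, 8, 11, 13], [2, 6, 10, 14, 18], [3, 15, 16, 19, 20], [5, 7, 9, 12], [17]]


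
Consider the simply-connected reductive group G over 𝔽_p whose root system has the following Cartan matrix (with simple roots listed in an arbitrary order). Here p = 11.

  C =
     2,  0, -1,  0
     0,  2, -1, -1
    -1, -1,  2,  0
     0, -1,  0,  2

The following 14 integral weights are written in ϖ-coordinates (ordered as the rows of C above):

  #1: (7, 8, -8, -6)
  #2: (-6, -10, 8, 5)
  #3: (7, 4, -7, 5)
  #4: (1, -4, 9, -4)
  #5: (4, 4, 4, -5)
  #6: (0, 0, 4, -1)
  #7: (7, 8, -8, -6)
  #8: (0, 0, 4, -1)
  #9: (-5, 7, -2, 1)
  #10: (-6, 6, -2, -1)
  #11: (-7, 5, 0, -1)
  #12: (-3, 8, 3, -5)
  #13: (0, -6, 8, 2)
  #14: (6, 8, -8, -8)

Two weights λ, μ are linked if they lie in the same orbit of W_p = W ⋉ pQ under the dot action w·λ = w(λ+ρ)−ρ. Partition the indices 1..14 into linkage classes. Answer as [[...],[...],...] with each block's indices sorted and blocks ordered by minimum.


Type A_4, rank 4, |W|=120; reorder rows/cols to standard.

Folding the 14 weights λ_j+ρ into Ā_11 (reps in the given 4-coord order):

  1: (1, 3, 4, 2) · 2: (0, 1, 5, 3) · 3: (0, 1, 5, 3) · 4: (1, 3, 4, 2) · 5: (1, 1, 5, 0) · 6: (1, 1, 5, 0) · 7: (1, 3, 4, 2) · 8: (1, 1, 5, 0) · 9: (1, 3, 4, 2) · 10: (1, 1, 5, 0) · 11: (1, 1, 5, 0) · 12: (0, 5, 2, 2) · 13: (1, 3, 4, 2) · 14: (0, 5, 2, 2)

The 14 indices split into 4 linkage classes (same alcove rep ⇔ same W_11-dot-orbit):

[[1, 4, 7, 9, 13], [2, 3], [5, 6, 8, 10, 11], [12, 14]]


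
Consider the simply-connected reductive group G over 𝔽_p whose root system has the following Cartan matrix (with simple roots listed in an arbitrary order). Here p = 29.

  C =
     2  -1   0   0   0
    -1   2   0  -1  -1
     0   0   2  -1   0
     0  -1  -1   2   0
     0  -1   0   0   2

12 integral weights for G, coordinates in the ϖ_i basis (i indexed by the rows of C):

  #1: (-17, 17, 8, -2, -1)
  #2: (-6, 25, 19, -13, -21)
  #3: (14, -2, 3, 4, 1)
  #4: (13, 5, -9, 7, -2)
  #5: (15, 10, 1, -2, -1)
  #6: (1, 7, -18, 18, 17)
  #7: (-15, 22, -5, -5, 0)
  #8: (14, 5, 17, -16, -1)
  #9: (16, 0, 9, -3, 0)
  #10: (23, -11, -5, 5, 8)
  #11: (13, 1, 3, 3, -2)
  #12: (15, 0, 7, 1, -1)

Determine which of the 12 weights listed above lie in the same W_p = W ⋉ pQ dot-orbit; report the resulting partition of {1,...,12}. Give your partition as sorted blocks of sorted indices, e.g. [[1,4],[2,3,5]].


C ↔ D_5 under row/col permutation; |W(D_5)| = 1920.

λ_j+ρ reflected into Ā_29 (⟨·,θ^∨⟩≤29); 5-tuples as given:

  λ_1 → (16, 1, 8, 1, 0) · λ_2 → (6, 0, 3, 5, 9) · λ_3 → (14, 1, 4, 4, 1) · λ_4 → (14, 1, 4, 4, 1) · λ_5 → (16, 1, 8, 1, 0) · λ_6 → (16, 1, 8, 1, 0) · λ_7 → (14, 1, 4, 4, 1) · λ_8 → (6, 0, 3, 5, 9) · λ_9 → (16, 1, 8, 1, 0) · λ_10 → (14, 1, 4, 4, 1) · λ_11 → (14, 1, 4, 4, 1) · λ_12 → (16, 1, 8, 1, 0)

Partition of {1..12} into 3 W_29-dot-orbits:

[[1, 5, 6, 9, 12], [2, 8], [3, 4, 7, 10, 11]]


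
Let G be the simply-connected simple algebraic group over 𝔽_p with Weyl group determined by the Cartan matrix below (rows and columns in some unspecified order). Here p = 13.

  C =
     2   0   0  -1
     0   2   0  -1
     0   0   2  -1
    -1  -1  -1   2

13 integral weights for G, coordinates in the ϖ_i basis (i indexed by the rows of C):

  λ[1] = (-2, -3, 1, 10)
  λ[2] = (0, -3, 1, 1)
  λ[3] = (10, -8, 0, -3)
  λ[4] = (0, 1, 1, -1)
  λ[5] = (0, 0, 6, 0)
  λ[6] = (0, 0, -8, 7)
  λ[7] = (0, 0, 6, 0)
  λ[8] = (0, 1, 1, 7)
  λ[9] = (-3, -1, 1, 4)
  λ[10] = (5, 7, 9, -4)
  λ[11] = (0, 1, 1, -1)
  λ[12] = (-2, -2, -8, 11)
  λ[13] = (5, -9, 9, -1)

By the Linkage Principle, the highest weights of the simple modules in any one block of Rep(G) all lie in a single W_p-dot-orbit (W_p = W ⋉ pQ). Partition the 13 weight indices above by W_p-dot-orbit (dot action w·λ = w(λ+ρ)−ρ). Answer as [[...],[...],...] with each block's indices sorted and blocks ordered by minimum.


Cartan matrix: type D_4 (|W|=192); un-permuting the 4 rows.

W_13-reps of the 13 weights in Ā_13 (same 4-coord order as C):

  λ_1 → (1, 2, 2, 0);  λ_2 → (1, 2, 2, 0);  λ_3 → (1, 1, 7, 1);  λ_4 → (1, 2, 2, 0);  λ_5 → (1, 1, 7, 1);  λ_6 → (1, 1, 7, 1);  λ_7 → (1, 1, 7, 1);  λ_8 → (1, 2, 2, 0);  λ_9 → (2, 0, 2, 3);  λ_10 → (2, 0, 2, 3);  λ_11 → (1, 2, 2, 0);  λ_12 → (1, 1, 7, 1);  λ_13 → (2, 0, 2, 3)

Grouping the 13 weights by Ā_13-representative: 3 linkage classes.

[[1, 2, 4, 8, 11], [3, 5, 6, 7, 12], [9, 10, 13]]


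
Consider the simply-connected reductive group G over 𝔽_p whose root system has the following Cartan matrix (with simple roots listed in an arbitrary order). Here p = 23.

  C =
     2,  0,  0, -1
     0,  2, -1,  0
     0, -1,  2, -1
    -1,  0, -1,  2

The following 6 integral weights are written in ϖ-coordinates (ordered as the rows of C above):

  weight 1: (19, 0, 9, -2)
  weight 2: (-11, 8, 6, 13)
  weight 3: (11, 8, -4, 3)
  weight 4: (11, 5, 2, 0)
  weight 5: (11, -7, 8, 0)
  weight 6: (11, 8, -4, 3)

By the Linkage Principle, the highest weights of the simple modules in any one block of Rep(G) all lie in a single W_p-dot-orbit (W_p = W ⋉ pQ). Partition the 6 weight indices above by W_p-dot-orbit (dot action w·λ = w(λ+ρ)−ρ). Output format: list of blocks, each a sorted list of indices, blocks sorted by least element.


Cartan matrix: type A_4 (|W|=120); un-permuting the 4 rows.

Alcove-folded reps (p=23, 6 weights, presented ϖ-order):

    [1] (12, 6, 3, 1)
    [2] (3, 2, 7, 4)
    [3] (12, 6, 3, 1)
    [4] (12, 6, 3, 1)
    [5] (12, 6, 3, 1)
    [6] (12, 6, 3, 1)

The 6 indices split into 2 linkage classes (same alcove rep ⇔ same W_23-dot-orbit):

[[1, 3, 4, 5, 6], [2]]


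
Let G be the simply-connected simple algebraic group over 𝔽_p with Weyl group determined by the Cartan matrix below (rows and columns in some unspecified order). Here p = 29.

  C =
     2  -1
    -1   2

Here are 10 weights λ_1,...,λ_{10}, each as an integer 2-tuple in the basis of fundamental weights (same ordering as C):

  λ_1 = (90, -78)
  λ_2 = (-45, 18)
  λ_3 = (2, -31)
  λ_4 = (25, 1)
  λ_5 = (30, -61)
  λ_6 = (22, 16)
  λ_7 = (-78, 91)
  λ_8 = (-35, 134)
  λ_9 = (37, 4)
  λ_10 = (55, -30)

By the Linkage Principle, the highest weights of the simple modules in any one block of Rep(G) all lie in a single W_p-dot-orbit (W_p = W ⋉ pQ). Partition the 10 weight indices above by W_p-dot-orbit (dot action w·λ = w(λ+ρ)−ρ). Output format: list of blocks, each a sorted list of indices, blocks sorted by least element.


C ↔ A_2 under row/col permutation; |W(A_2)| = 6.

Each λ_j+ρ reduced to Ā_29; 2-tuples below use C's row order:

  [1] (4, 10)
  [2] (4, 10)
  [3] (26, 2)
  [4] (26, 2)
  [5] (0, 2)
  [6] (12, 6)
  [7] (10, 5)
  [8] (10, 5)
  [9] (15, 9)
  [10] (0, 2)

Grouping the 10 weights by Ā_29-representative: 6 linkage classes.

[[1, 2], [3, 4], [5, 10], [6], [7, 8], [9]]


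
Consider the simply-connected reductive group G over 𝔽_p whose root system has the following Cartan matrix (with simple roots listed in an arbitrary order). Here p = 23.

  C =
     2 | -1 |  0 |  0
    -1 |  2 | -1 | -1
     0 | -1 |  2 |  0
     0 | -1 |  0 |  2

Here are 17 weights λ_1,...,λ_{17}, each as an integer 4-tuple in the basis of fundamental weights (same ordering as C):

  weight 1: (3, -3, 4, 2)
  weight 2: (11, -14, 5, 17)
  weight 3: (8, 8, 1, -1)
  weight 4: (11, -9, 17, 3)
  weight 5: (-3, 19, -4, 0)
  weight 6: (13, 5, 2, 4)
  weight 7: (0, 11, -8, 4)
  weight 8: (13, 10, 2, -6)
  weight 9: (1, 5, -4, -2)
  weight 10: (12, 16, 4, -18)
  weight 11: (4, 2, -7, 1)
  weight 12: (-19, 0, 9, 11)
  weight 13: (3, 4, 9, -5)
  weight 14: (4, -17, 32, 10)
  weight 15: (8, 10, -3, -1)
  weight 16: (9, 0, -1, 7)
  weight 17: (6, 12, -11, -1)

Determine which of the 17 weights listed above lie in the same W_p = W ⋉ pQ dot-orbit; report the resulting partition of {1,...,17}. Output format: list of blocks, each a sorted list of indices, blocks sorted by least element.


C ↔ D_4 under row/col permutation; |W(D_4)| = 192.

Ā_23 reps of the 17 weights (D_4, coords as presented):

  [1] (2, 2, 3, 1);  [2] (1, 5, 7, 5);  [3] (9, 3, 2, 0);  [4] (4, 1, 10, 4);  [5] (2, 2, 3, 1);  [6] (9, 3, 2, 0);  [7] (1, 5, 7, 5);  [8] (9, 3, 2, 0);  [9] (2, 2, 3, 1);  [10] (1, 5, 7, 5);  [11] (2, 2, 3, 1);  [12] (1, 5, 7, 5);  [13] (4, 1, 10, 4);  [14] (1, 5, 7, 5);  [15] (9, 3, 2, 0);  [16] (10, 1, 0, 8);  [17] (7, 3, 10, 0)

6 distinct reps among the 17 weights ⇒ 6 W_23-linkage classes:

[[1, 5, 9, 11], [2, 7, 10, 12, 14], [3, 6, 8, 15], [4, 13], [16], [17]]


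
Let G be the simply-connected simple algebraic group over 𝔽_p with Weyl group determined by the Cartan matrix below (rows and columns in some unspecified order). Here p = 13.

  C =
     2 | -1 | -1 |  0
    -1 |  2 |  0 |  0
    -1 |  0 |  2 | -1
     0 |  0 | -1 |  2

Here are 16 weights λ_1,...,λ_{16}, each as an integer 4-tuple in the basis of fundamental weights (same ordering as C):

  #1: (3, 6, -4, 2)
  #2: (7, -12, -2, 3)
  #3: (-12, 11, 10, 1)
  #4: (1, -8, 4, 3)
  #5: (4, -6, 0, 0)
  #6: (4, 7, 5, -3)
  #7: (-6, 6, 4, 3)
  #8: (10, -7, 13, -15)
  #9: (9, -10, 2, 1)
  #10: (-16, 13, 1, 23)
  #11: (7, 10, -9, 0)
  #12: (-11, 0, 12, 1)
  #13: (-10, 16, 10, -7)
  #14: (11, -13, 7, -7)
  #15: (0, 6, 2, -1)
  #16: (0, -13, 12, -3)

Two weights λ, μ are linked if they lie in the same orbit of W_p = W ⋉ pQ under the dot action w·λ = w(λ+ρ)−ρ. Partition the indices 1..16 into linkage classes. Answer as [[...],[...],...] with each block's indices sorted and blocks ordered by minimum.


A_4 Cartan matrix, 4 simple roots permuted; ρ=(1,1,1,1).

Each λ_j+ρ reduced to Ā_13; 4-tuples below use C's row order:

  [1] (1, 7, 3, 0);  [2] (1, 7, 3, 0);  [3] (11, 0, 0, 1);  [4] (5, 2, 0, 4);  [5] (0, 5, 1, 1);  [6] (5, 2, 0, 4);  [7] (5, 2, 0, 4);  [8] (0, 5, 1, 1);  [9] (1, 7, 3, 0);  [10] (11, 0, 0, 1);  [11] (0, 5, 1, 1);  [12] (1, 7, 3, 0);  [13] (5, 2, 0, 4);  [14] (0, 5, 1, 1);  [15] (1, 7, 3, 0);  [16] (11, 0, 0, 1)

Partition of {1..16} into 4 W_13-dot-orbits:

[[1, 2, 9, 12, 15], [3, 10, 16], [4, 6, 7, 13], [5, 8, 11, 14]]


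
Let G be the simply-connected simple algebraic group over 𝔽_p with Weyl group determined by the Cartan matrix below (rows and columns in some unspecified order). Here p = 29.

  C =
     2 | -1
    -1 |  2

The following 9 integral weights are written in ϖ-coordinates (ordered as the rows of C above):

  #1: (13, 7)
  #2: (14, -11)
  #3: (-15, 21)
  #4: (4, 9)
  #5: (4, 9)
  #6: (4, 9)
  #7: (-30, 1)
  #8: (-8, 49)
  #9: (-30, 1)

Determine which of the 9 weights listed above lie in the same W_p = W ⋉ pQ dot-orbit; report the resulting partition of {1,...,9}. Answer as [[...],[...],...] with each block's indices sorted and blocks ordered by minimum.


Cartan matrix: type A_2 (|W|=6); un-permuting the 2 rows.

W_29-reps of the 9 weights in Ā_29 (same 2-coord order as C):

  λ_1+ρ ↦ (14, 8);  λ_2+ρ ↦ (5, 10);  λ_3+ρ ↦ (14, 8);  λ_4+ρ ↦ (5, 10);  λ_5+ρ ↦ (5, 10);  λ_6+ρ ↦ (5, 10);  λ_7+ρ ↦ (2, 27);  λ_8+ρ ↦ (14, 8);  λ_9+ρ ↦ (2, 27)

The 9 indices split into 3 linkage classes (same alcove rep ⇔ same W_29-dot-orbit):

[[1, 3, 8], [2, 4, 5, 6], [7, 9]]


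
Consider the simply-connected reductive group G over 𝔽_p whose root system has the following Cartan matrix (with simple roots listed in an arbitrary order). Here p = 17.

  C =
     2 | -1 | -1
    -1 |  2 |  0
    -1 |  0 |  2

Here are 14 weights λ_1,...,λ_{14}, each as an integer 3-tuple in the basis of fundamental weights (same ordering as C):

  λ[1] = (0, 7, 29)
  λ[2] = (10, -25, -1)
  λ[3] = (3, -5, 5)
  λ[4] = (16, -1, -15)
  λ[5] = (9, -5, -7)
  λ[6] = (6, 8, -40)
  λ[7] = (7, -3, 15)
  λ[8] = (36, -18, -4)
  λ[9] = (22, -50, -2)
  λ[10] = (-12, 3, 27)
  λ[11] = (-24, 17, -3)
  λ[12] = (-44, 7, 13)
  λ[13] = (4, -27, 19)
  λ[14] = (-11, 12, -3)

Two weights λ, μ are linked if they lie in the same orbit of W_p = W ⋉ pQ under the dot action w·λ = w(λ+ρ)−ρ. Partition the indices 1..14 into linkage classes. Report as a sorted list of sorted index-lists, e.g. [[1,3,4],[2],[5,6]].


Type A_3, rank 3, |W|=24; reorder rows/cols to standard.

W_17-reps of the 14 weights in Ā_17 (same 3-coord order as C):

    [1] (8, 1, 5)
    [2] (0, 4, 6)
    [3] (0, 4, 6)
    [4] (3, 0, 14)
    [5] (0, 4, 6)
    [6] (1, 5, 9)
    [7] (1, 5, 9)
    [8] (3, 0, 14)
    [9] (1, 5, 9)
    [10] (0, 4, 6)
    [11] (1, 5, 9)
    [12] (8, 1, 5)
    [13] (8, 1, 5)
    [14] (2, 1, 10)

5 distinct reps among the 14 weights ⇒ 5 W_17-linkage classes:

[[1, 12, 13], [2, 3, 5, 10], [4, 8], [6, 7, 9, 11], [14]]


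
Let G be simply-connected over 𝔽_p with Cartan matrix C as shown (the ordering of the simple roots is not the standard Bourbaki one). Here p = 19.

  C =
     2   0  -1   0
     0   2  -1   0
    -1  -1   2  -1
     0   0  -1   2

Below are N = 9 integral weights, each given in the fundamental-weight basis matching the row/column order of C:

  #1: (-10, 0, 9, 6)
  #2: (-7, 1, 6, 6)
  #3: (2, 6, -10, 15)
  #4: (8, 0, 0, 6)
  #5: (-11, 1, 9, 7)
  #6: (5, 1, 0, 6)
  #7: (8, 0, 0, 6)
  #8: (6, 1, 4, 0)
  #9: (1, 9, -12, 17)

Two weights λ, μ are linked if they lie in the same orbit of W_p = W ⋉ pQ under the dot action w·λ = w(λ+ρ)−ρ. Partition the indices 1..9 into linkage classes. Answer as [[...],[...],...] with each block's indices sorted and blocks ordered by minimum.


C ↔ D_4 under row/col permutation; |W(D_4)| = 192.

W_19-reps of the 9 weights in Ā_19 (same 4-coord order as C):

  1: (9, 1, 1, 7)
  2: (6, 2, 1, 7)
  3: (6, 2, 1, 7)
  4: (9, 1, 1, 7)
  5: (9, 1, 1, 7)
  6: (6, 2, 1, 7)
  7: (9, 1, 1, 7)
  8: (7, 2, 4, 1)
  9: (9, 1, 1, 7)

Grouping the 9 weights by Ā_19-representative: 3 linkage classes.

[[1, 4, 5, 7, 9], [2, 3, 6], [8]]


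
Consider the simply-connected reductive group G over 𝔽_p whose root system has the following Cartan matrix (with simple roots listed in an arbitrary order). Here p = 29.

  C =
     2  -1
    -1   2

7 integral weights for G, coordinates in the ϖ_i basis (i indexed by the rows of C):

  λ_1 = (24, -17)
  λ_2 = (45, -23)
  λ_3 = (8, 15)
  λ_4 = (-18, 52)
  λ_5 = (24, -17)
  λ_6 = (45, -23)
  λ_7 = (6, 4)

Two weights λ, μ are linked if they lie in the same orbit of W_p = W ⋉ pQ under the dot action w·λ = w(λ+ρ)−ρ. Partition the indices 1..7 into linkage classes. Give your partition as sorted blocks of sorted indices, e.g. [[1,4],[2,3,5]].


Dynkin diagram of C (from the 2 off-diagonal −1 entries): A_2.

Alcove-folded reps (p=29, 7 weights, presented ϖ-order):

  1: (9, 16);  2: (7, 5);  3: (9, 16);  4: (7, 5);  5: (9, 16);  6: (7, 5);  7: (7, 5)

2 distinct reps among the 7 weights ⇒ 2 W_29-linkage classes:

[[1, 3, 5], [2, 4, 6, 7]]


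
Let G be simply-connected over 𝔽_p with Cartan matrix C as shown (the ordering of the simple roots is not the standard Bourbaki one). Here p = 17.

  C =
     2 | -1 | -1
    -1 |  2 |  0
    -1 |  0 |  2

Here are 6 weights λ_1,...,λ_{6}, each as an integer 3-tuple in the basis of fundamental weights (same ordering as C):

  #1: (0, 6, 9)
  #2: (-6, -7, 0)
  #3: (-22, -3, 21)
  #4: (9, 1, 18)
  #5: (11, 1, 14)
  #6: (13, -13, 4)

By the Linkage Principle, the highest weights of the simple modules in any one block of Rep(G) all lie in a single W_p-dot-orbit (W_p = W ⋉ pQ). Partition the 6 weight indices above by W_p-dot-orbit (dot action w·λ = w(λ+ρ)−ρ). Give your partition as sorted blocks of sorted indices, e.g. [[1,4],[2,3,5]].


A_3 Cartan matrix, 3 simple roots permuted; ρ=(1,1,1).

λ_j+ρ reflected into Ā_17 (⟨·,θ^∨⟩≤17); 3-tuples as given:

  [1] (1, 6, 9) · [2] (4, 1, 6) · [3] (4, 11, 1) · [4] (2, 10, 3) · [5] (2, 10, 3) · [6] (2, 10, 3)

Linkage partition of the 6 weights (4 classes, p=17):

[[1], [2], [3], [4, 5, 6]]


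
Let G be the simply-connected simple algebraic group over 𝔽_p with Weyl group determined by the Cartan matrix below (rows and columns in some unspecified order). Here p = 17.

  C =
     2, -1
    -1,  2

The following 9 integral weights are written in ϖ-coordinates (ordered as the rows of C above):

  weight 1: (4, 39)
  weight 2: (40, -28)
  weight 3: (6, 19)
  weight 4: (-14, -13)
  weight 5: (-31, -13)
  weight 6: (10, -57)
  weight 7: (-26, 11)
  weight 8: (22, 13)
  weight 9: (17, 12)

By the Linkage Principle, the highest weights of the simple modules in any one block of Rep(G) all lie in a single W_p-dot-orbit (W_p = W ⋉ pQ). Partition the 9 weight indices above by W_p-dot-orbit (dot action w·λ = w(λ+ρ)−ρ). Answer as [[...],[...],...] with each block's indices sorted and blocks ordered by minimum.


Type A_2, rank 2, |W|=6; reorder rows/cols to standard.

W_17-reps of the 9 weights in Ā_17 (same 2-coord order as C):

  [1] (6, 5) · [2] (3, 7) · [3] (3, 7) · [4] (4, 5) · [5] (5, 8) · [6] (6, 5) · [7] (4, 5) · [8] (3, 3) · [9] (3, 1)

Partition of {1..9} into 6 W_17-dot-orbits:

[[1, 6], [2, 3], [4, 7], [5], [8], [9]]
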